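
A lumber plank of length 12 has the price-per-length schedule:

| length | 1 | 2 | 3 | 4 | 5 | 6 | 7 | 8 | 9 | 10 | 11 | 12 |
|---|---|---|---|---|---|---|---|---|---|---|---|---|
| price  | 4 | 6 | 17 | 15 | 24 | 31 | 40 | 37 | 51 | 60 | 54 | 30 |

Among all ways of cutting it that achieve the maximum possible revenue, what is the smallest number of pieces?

Let r[k] be the best obtainable value from length k. For each k, try every first piece i and keep the best of price[i] + r[k−i].
r[1] = 4
r[2] = 8  (first piece 1, then r[1]=4)
r[3] = 17
r[4] = 21  (first piece 1, then r[3]=17)
r[5] = 25  (first piece 1, then r[4]=21)
r[6] = 34  (first piece 3, then r[3]=17)
r[7] = 40
r[8] = 44  (first piece 1, then r[7]=40)
r[9] = 51  (first piece 3, then r[6]=34)
r[10] = 60
r[11] = 64  (first piece 1, then r[10]=60)
r[12] = 68  (first piece 1, then r[11]=64)
Maximum revenue is $68.
Now minimize piece count subject to staying optimal: for each k, pieces[k] = 1 + min over i with p[i]+r[k−i]=r[k] of pieces[k−i].
pieces[9] = 1
pieces[10] = 1
pieces[11] = 2
pieces[12] = 2

2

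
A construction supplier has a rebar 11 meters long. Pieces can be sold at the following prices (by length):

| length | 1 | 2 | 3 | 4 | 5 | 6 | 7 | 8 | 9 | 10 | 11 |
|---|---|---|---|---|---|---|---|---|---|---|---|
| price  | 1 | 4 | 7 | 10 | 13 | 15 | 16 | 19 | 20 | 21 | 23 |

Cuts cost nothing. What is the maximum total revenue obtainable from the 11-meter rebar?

Let v[k] be the best obtainable value from length k. For each k, try every first piece i and keep the best of price[i] + v[k−i].
v[1] = 1
v[2] = max(1+1, 4+0) = 4
v[3] = max(1+4, 4+1, 7+0) = 7
v[4] = max(1+7, 4+4, 7+1, 10+0) = 10
v[5] = max(1+10, 4+7, 7+4, 10+1, 13+0) = 13
v[6] = max(1+13, 4+10, 7+7, 10+4, 13+1, 15+0) = 15
v[7] = max(1+15, 4+13, 7+10, …, 15+1, 16+0) = 17
v[8] = max(1+17, 4+15, 7+13, …, 16+1, 19+0) = 20
v[9] = max(1+20, 4+17, 7+15, …, 19+1, 20+0) = 23
v[10] = max(1+23, 4+20, 7+17, …, 20+1, 21+0) = 26
v[11] = max(1+26, 4+23, 7+20, …, 21+1, 23+0) = 28
One optimal cutting: 6 + 5 → ₹15 + ₹13 = ₹28.

28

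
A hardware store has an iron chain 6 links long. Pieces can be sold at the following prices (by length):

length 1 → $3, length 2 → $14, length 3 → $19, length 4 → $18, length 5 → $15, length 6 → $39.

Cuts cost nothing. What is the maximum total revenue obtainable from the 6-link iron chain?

Build R[k] bottom-up: R[k] = max over allowed piece i of (p[i] + R[k−i]).
R[1] = 3
R[2] = max(3+3, 14+0) = 14
R[3] = max(3+14, 14+3, 19+0) = 19
R[4] = max(3+19, 14+14, 19+3, 18+0) = 28
R[5] = max(3+28, 14+19, 19+14, 18+3, 15+0) = 33
R[6] = max(3+33, 14+28, 19+19, 18+14, 15+3, 39+0) = 42
One optimal cutting: 2 + 2 + 2 → $14 + $14 + $14 = $42.

42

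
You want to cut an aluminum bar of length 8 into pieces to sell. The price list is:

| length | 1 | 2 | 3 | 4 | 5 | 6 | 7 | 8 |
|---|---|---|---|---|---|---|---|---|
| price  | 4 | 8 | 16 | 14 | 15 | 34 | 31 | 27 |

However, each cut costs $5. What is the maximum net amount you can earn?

Build r[k] bottom-up: r[k] = max over allowed piece i of (p[i] + r[k−i]) − 5 per cut.
r[1] = 4
r[2] = 8
r[3] = 16
r[4] = 15  (first piece 1, then r[3]=16)
r[5] = 19  (first piece 2, then r[3]=16)
r[6] = 34
r[7] = 33  (first piece 1, then r[6]=34)
r[8] = 37  (first piece 2, then r[6]=34)
One optimal plan: pieces 6 + 2 (1 cut) → $42 − $5 = $37.

37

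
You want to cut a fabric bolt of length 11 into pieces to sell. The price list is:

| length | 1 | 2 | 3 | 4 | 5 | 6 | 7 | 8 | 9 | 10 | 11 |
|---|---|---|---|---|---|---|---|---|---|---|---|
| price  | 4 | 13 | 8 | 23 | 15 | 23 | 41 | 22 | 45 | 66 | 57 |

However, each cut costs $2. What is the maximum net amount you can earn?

68

Build v[k] bottom-up: v[k] = max over allowed piece i of (p[i] + v[k−i]) − 2 per cut.
v[1] = 4
v[2] = 13
v[3] = 15  (first piece 1, then v[2]=13)
v[4] = 24  (first piece 2, then v[2]=13)
v[5] = 26  (first piece 1, then v[4]=24)
v[6] = 35  (first piece 2, then v[4]=24)
v[7] = 41
v[8] = 46  (first piece 2, then v[6]=35)
v[9] = 52  (first piece 2, then v[7]=41)
v[10] = 66
v[11] = 68  (first piece 1, then v[10]=66)
One optimal plan: pieces 10 + 1 (1 cut) → $70 − $2 = $68.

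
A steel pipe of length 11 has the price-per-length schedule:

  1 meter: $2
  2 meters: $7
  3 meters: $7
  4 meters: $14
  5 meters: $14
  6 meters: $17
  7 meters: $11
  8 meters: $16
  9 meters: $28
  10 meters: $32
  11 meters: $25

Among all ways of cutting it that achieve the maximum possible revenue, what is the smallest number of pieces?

Consider every possible first cut. r[k] is the best of p[i]+r[k−i] over all sellable i≤k.
r[1] = 2
r[2] = 7
r[3] = 9  (first piece 1, then r[2]=7)
r[4] = 14  (first piece 2, then r[2]=7)
r[5] = 16  (first piece 1, then r[4]=14)
r[6] = 21  (first piece 2, then r[4]=14)
r[7] = 23  (first piece 1, then r[6]=21)
r[8] = 28  (first piece 2, then r[6]=21)
r[9] = 30  (first piece 1, then r[8]=28)
r[10] = 35  (first piece 2, then r[8]=28)
r[11] = 37  (first piece 1, then r[10]=35)
Maximum revenue is $37.
Now minimize piece count subject to staying optimal: for each k, pieces[k] = 1 + min over i with p[i]+r[k−i]=r[k] of pieces[k−i].
pieces[8] = 2
pieces[9] = 3
pieces[10] = 3
pieces[11] = 4

4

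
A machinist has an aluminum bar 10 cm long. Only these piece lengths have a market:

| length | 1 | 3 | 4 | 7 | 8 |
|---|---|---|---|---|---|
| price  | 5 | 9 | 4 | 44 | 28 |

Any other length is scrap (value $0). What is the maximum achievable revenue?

Let r[k] be the best obtainable value from length k. For each k, try every first piece i and keep the best of price[i] + r[k−i].
r[1] = 5
r[2] = 10  (first piece 1, then r[1]=5)
r[3] = max(5+10, 9+0) = 15
r[4] = max(5+15, 9+5, 4+0) = 20
r[5] = max(5+20, 9+10, 4+5) = 25
r[6] = max(5+25, 9+15, 4+10) = 30
r[7] = max(5+30, 9+20, 4+15, 44+0) = 44
r[8] = max(5+44, 9+25, 4+20, 44+5, 28+0) = 49
r[9] = max(5+49, 9+30, 4+25, 44+10, 28+5) = 54
r[10] = max(5+54, 9+44, 4+30, 44+15, 28+10) = 59
One optimal cutting: 7 + 1 + 1 + 1 → $59.

59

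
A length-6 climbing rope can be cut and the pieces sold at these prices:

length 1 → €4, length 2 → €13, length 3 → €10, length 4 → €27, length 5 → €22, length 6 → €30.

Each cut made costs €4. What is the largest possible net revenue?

36

Let v[k] be the best obtainable value from length k. For each k, try every first piece i and keep the best of price[i] + v[k−i] minus the 4 cut fee when i<k.
v[1] = 4
v[2] = 13
v[3] = 13  (first piece 1, then v[2]=13)
v[4] = 27
v[5] = 27  (first piece 1, then v[4]=27)
v[6] = 36  (first piece 2, then v[4]=27)
One optimal plan: pieces 4 + 2 (1 cut) → €40 − €4 = €36.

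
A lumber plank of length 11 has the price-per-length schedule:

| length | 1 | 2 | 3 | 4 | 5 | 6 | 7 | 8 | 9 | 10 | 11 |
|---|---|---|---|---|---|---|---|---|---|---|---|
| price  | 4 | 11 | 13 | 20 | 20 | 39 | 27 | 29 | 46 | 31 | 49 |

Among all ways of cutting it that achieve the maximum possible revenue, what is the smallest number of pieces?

Let r[k] be the best obtainable value from length k. For each k, try every first piece i and keep the best of price[i] + r[k−i].
r[1] = 4
r[2] = max(4+4, 11+0) = 11
r[3] = max(4+11, 11+4, 13+0) = 15
r[4] = max(4+15, 11+11, 13+4, 20+0) = 22
r[5] = max(4+22, 11+15, 13+11, 20+4, 20+0) = 26
r[6] = max(4+26, 11+22, 13+15, 20+11, 20+4, 39+0) = 39
r[7] = max(4+39, 11+26, 13+22, …, 39+4, 27+0) = 43
r[8] = max(4+43, 11+39, 13+26, …, 27+4, 29+0) = 50
r[9] = max(4+50, 11+43, 13+39, …, 29+4, 46+0) = 54
r[10] = max(4+54, 11+50, 13+43, …, 46+4, 31+0) = 61
r[11] = max(4+61, 11+54, 13+50, …, 31+4, 49+0) = 65
Maximum revenue is $65.
Now minimize piece count subject to staying optimal: for each k, pieces[k] = 1 + min over i with p[i]+r[k−i]=r[k] of pieces[k−i].
pieces[8] = 2
pieces[9] = 3
pieces[10] = 3
pieces[11] = 4

4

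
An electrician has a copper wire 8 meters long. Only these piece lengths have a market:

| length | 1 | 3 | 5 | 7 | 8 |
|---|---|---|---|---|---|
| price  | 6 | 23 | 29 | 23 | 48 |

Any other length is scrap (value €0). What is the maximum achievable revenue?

Let r[k] be the best obtainable value from length k. For each k, try every first piece i and keep the best of price[i] + r[k−i].
r[1] = 6
r[2] = 12  (first piece 1, then r[1]=6)
r[3] = max(6+12, 23+0) = 23
r[4] = max(6+23, 23+6) = 29
r[5] = max(6+29, 23+12, 29+0) = 35
r[6] = max(6+35, 23+23, 29+6) = 46
r[7] = max(6+46, 23+29, 29+12, 23+0) = 52
r[8] = max(6+52, 23+35, 29+23, 23+6, 48+0) = 58
One optimal cutting: 3 + 3 + 1 + 1 → €58.

58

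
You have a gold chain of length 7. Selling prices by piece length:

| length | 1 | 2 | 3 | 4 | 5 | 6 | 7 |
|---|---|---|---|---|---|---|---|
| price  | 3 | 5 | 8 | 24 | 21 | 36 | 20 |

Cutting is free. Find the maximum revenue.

39

Build best[k] bottom-up: best[k] = max over allowed piece i of (p[i] + best[k−i]).
best[1] = 3
best[2] = max(3+3, 5+0) = 6
best[3] = max(3+6, 5+3, 8+0) = 9
best[4] = max(3+9, 5+6, 8+3, 24+0) = 24
best[5] = max(3+24, 5+9, 8+6, 24+3, 21+0) = 27
best[6] = max(3+27, 5+24, 8+9, 24+6, 21+3, 36+0) = 36
best[7] = max(3+36, 5+27, 8+24, …, 36+3, 20+0) = 39
One optimal cutting: 6 + 1 → $36 + $3 = $39.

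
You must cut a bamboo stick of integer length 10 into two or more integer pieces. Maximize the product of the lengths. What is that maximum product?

Define g[k] = max over 1≤i<k of i · max(k−i, g[k−i]); the inner max lets the remainder stay uncut if that's better.
Small cases: g[2]=1, g[3]=2, g[4]=4.
g[5] = 2×max(3,2) = 2×3 = 6
g[6] = 3×max(3,2) = 3×3 = 9
g[7] = 2×max(5,6) = 2×6 = 12
g[8] = 2×max(6,9) = 2×9 = 18
g[9] = 3×max(6,9) = 3×9 = 27
g[10] = 2×max(8,18) = 2×18 = 36
One optimal split: 3 + 3 + 2 + 2; product 3×3×2×2 = 36.

36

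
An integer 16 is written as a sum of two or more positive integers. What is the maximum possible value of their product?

Let P[k] be the best product for length k (with at least one cut). For each first piece i, the rest contributes max(k−i, P[k−i]).
P[2] = 1·max(1,0) = 1·1 = 1
P[3] = 1·max(2,1) = 1·2 = 2
P[4] = 2·max(2,1) = 2·2 = 4
P[5] = 2·max(3,2) = 2·3 = 6
P[6] = 3·max(3,2) = 3·3 = 9
P[7] = 2·max(5,6) = 2·6 = 12
P[8] = 2·max(6,9) = 2·9 = 18
P[9] = 3·max(6,9) = 3·9 = 27
P[10] = 2·max(8,18) = 2·18 = 36
P[11] = 2·max(9,27) = 2·27 = 54
P[12] = 3·max(9,27) = 3·27 = 81
P[13] = 2·max(11,54) = 2·54 = 108
P[14] = 2·max(12,81) = 2·81 = 162
P[15] = 3·max(12,81) = 3·81 = 243
P[16] = 2·max(14,162) = 2·162 = 324
One optimal split: 3 + 3 + 3 + 3 + 2 + 2; product 3·3·3·3·2·2 = 324.

324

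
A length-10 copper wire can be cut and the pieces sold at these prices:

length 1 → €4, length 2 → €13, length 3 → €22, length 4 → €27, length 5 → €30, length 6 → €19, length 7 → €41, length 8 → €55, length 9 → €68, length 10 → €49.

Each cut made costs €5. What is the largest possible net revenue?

67

Let v[k] be the best obtainable value from length k. For each k, try every first piece i and keep the best of price[i] + v[k−i] minus the 5 cut fee when i<k.
v[1] = 4
v[2] = 13
v[3] = 22
v[4] = 27
v[5] = 30  (first piece 2, then v[3]=22)
v[6] = 39  (first piece 3, then v[3]=22)
v[7] = 44  (first piece 3, then v[4]=27)
v[8] = 55
v[9] = 68
v[10] = 67  (first piece 1, then v[9]=68)
One optimal plan: pieces 9 + 1 (1 cut) → €72 − €5 = €67.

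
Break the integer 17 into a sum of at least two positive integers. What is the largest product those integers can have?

Define P[k] = max over 1≤i<k of i · max(k−i, P[k−i]); the inner max lets the remainder stay uncut if that's better.
P[2] = 1×max(1,0) = 1×1 = 1
P[3] = max(1×2, 2×1) = 2
P[4] = max(1×3, 2×2, 3×1) = 4
P[5] = max(1×4, 2×3, 3×2, 4×1) = 6
P[6] = max(1×6, 2×4, 3×3, 4×2, 5×1) = 9
P[7] = max(1×9, 2×6, 3×4, 4×3, 5×2, 6×1) = 12
P[8] = max(1×12, 2×9, 3×6, …, 6×2, 7×1) = 18
P[9] = max(1×18, 2×12, 3×9, …, 7×2, 8×1) = 27
P[10] = max(1×27, 2×18, 3×12, …, 8×2, 9×1) = 36
P[11] = max(1×36, 2×27, 3×18, …, 9×2, 10×1) = 54
P[12] = max(1×54, 2×36, 3×27, …, 10×2, 11×1) = 81
P[13] = max(1×81, 2×54, 3×36, …, 11×2, 12×1) = 108
P[14] = max(1×108, 2×81, 3×54, …, 12×2, 13×1) = 162
P[15] = max(1×162, 2×108, 3×81, …, 13×2, 14×1) = 243
P[16] = max(1×243, 2×162, 3×108, …, 14×2, 15×1) = 324
P[17] = max(1×324, 2×243, 3×162, …, 15×2, 16×1) = 486
One optimal split: 3 + 3 + 3 + 3 + 3 + 2; product 3×3×3×3×3×2 = 486.

486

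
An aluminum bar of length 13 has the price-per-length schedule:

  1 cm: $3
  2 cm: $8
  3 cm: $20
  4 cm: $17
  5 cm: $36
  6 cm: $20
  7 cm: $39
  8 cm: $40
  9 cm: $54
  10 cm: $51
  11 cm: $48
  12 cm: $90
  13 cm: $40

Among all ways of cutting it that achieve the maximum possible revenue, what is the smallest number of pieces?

2

Build r[k] bottom-up: r[k] = max over allowed piece i of (p[i] + r[k−i]).
r[1] = 3
r[2] = 8
r[3] = 20
r[4] = 23  (first piece 1, then r[3]=20)
r[5] = 36
r[6] = 40  (first piece 3, then r[3]=20)
r[7] = 44  (first piece 2, then r[5]=36)
r[8] = 56  (first piece 3, then r[5]=36)
r[9] = 60  (first piece 3, then r[6]=40)
r[10] = 72  (first piece 5, then r[5]=36)
r[11] = 76  (first piece 3, then r[8]=56)
r[12] = 90
r[13] = 93  (first piece 1, then r[12]=90)
Maximum revenue is $93.
Now minimize piece count subject to staying optimal: for each k, pieces[k] = 1 + min over i with p[i]+r[k−i]=r[k] of pieces[k−i].
pieces[10] = 2
pieces[11] = 3
pieces[12] = 1
pieces[13] = 2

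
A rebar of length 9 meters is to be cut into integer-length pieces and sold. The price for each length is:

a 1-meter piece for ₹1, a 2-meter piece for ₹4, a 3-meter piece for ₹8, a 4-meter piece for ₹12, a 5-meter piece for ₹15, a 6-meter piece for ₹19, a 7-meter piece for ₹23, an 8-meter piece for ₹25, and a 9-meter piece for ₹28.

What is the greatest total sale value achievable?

28

Build v[k] bottom-up: v[k] = max over allowed piece i of (p[i] + v[k−i]).
v[1] = 1
v[2] = 4
v[3] = 8
v[4] = 12
v[5] = 15
v[6] = 19
v[7] = 23
v[8] = 25
v[9] = 28
Best is to sell the whole 9-meter piece uncut for ₹28.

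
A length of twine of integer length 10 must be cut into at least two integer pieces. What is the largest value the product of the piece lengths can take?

36

Let f[k] be the best product for length k (with at least one cut). For each first piece i, the rest contributes max(k−i, f[k−i]).
f[2] = 1*max(1,0) = 1*1 = 1
f[3] = 1*max(2,1) = 1*2 = 2
f[4] = 2*max(2,1) = 2*2 = 4
f[5] = 2*max(3,2) = 2*3 = 6
f[6] = 3*max(3,2) = 3*3 = 9
f[7] = 2*max(5,6) = 2*6 = 12
f[8] = 2*max(6,9) = 2*9 = 18
f[9] = 3*max(6,9) = 3*9 = 27
f[10] = 2*max(8,18) = 2*18 = 36
One optimal split: 3 + 3 + 2 + 2; product 3*3*2*2 = 36.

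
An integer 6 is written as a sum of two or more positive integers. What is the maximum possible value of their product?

Fill prod[k] for k=2..6: at each k try every first piece i and multiply by the better of (k−i) uncut or prod[k−i].
prod[2] = 1·max(1,0) = 1·1 = 1
prod[3] = 1·max(2,1) = 1·2 = 2
prod[4] = 2·max(2,1) = 2·2 = 4
prod[5] = 2·max(3,2) = 2·3 = 6
prod[6] = 3·max(3,2) = 3·3 = 9
One optimal split: 3 + 3; product 3·3 = 9.

9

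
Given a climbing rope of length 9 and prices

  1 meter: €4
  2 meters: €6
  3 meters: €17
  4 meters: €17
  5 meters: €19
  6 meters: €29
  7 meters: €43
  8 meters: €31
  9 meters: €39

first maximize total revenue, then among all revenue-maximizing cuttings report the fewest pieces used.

3

Build r[k] bottom-up: r[k] = max over allowed piece i of (p[i] + r[k−i]).
r[1] = 4
r[2] = 8  (first piece 1, then r[1]=4)
r[3] = 17
r[4] = 21  (first piece 1, then r[3]=17)
r[5] = 25  (first piece 1, then r[4]=21)
r[6] = 34  (first piece 3, then r[3]=17)
r[7] = 43
r[8] = 47  (first piece 1, then r[7]=43)
r[9] = 51  (first piece 1, then r[8]=47)
Maximum revenue is €51.
Now minimize piece count subject to staying optimal: for each k, pieces[k] = 1 + min over i with p[i]+r[k−i]=r[k] of pieces[k−i].
pieces[6] = 2
pieces[7] = 1
pieces[8] = 2
pieces[9] = 3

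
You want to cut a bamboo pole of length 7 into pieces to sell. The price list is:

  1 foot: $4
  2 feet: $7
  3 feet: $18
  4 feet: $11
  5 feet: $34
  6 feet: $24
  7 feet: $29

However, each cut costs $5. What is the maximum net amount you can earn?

Let r[k] be the best obtainable value from length k. For each k, try every first piece i and keep the best of price[i] + r[k−i] minus the 5 cut fee when i<k.
r[1] = 4
r[2] = 7
r[3] = 18
r[4] = 17  (first piece 1, then r[3]=18)
r[5] = 34
r[6] = 33  (first piece 1, then r[5]=34)
r[7] = 36  (first piece 2, then r[5]=34)
One optimal plan: pieces 5 + 2 (1 cut) → $41 − $5 = $36.

36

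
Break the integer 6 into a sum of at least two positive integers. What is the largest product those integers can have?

Let P[k] be the best product for length k (with at least one cut). For each first piece i, the rest contributes max(k−i, P[k−i]).
P[2] = 1×max(1,0) = 1×1 = 1
P[3] = 1×max(2,1) = 1×2 = 2
P[4] = 2×max(2,1) = 2×2 = 4
P[5] = 2×max(3,2) = 2×3 = 6
P[6] = 3×max(3,2) = 3×3 = 9
One optimal split: 3 + 3; product 3×3 = 9.

9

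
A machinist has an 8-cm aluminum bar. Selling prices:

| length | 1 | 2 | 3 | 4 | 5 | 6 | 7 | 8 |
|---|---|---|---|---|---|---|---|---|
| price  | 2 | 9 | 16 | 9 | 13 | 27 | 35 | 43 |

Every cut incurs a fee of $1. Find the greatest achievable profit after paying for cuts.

43

Let v[k] be the best obtainable value from length k. For each k, try every first piece i and keep the best of price[i] + v[k−i] minus the 1 cut fee when i<k.
v[1] = 2
v[2] = 9
v[3] = 16
v[4] = 17  (first piece 1, then v[3]=16)
v[5] = 24  (first piece 2, then v[3]=16)
v[6] = 31  (first piece 3, then v[3]=16)
v[7] = 35
v[8] = 43
Best is to make no cuts and sell whole for $43.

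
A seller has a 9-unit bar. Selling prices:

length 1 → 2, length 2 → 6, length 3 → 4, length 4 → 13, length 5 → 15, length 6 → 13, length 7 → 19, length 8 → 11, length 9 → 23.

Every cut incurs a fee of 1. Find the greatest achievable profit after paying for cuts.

27

Consider every possible first cut. r[k] is the best of p[i]+r[k−i] over all sellable i≤k, charging 1 whenever i<k.
r[1] = 2
r[2] = max(2+2-1, 6+0) = 6
r[3] = max(2+6-1, 6+2-1, 4+0) = 7
r[4] = max(2+7-1, 6+6-1, 4+2-1, 13+0) = 13
r[5] = max(2+13-1, 6+7-1, 4+6-1, 13+2-1, 15+0) = 15
r[6] = max(2+15-1, 6+13-1, 4+7-1, 13+6-1, 15+2-1, 13+0) = 18
r[7] = max(2+18-1, 6+15-1, 4+13-1, …, 13+2-1, 19+0) = 20
r[8] = max(2+20-1, 6+18-1, 4+15-1, …, 19+2-1, 11+0) = 25
r[9] = max(2+25-1, 6+20-1, 4+18-1, …, 11+2-1, 23+0) = 27
One optimal plan: pieces 5 + 4 (1 cut) → 28 − 1 = 27.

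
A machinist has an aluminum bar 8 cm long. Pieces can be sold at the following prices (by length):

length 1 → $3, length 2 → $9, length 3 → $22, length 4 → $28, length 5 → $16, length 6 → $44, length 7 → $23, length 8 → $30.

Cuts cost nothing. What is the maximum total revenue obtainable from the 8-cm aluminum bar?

56

Consider every possible first cut. v[k] is the best of p[i]+v[k−i] over all sellable i≤k.
v[1] = 3
v[2] = max(3+3, 9+0) = 9
v[3] = max(3+9, 9+3, 22+0) = 22
v[4] = max(3+22, 9+9, 22+3, 28+0) = 28
v[5] = max(3+28, 9+22, 22+9, 28+3, 16+0) = 31
v[6] = max(3+31, 9+28, 22+22, 28+9, 16+3, 44+0) = 44
v[7] = max(3+44, 9+31, 22+28, …, 44+3, 23+0) = 50
v[8] = max(3+50, 9+44, 22+31, …, 23+3, 30+0) = 56
One optimal cutting: 4 + 4 → $28 + $28 = $56.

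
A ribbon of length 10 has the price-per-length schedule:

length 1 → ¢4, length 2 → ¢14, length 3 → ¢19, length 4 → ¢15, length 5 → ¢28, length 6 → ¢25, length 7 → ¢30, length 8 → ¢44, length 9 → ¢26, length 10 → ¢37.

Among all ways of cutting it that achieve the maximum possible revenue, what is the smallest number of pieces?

Build r[k] bottom-up: r[k] = max over allowed piece i of (p[i] + r[k−i]).
r[1] = 4
r[2] = max(4+4, 14+0) = 14
r[3] = max(4+14, 14+4, 19+0) = 19
r[4] = max(4+19, 14+14, 19+4, 15+0) = 28
r[5] = max(4+28, 14+19, 19+14, 15+4, 28+0) = 33
r[6] = max(4+33, 14+28, 19+19, 15+14, 28+4, 25+0) = 42
r[7] = max(4+42, 14+33, 19+28, …, 25+4, 30+0) = 47
r[8] = max(4+47, 14+42, 19+33, …, 30+4, 44+0) = 56
r[9] = max(4+56, 14+47, 19+42, …, 44+4, 26+0) = 61
r[10] = max(4+61, 14+56, 19+47, …, 26+4, 37+0) = 70
Maximum revenue is ¢70.
Now minimize piece count subject to staying optimal: for each k, pieces[k] = 1 + min over i with p[i]+r[k−i]=r[k] of pieces[k−i].
pieces[7] = 3
pieces[8] = 4
pieces[9] = 4
pieces[10] = 5

5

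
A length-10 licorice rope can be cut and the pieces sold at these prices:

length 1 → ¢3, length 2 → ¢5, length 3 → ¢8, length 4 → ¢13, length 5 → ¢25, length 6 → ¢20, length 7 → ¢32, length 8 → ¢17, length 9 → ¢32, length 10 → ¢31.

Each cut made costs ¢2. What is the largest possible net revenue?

Consider every possible first cut. net[k] is the best of p[i]+net[k−i] over all sellable i≤k, charging 2 whenever i<k.
net[1] = 3
net[2] = max(3+3-2, 5+0) = 5
net[3] = max(3+5-2, 5+3-2, 8+0) = 8
net[4] = max(3+8-2, 5+5-2, 8+3-2, 13+0) = 13
net[5] = max(3+13-2, 5+8-2, 8+5-2, 13+3-2, 25+0) = 25
net[6] = max(3+25-2, 5+13-2, 8+8-2, 13+5-2, 25+3-2, 20+0) = 26
net[7] = max(3+26-2, 5+25-2, 8+13-2, …, 20+3-2, 32+0) = 32
net[8] = max(3+32-2, 5+26-2, 8+25-2, …, 32+3-2, 17+0) = 33
net[9] = max(3+33-2, 5+32-2, 8+26-2, …, 17+3-2, 32+0) = 36
net[10] = max(3+36-2, 5+33-2, 8+32-2, …, 32+3-2, 31+0) = 48
One optimal plan: pieces 5 + 5 (1 cut) → ¢50 − ¢2 = ¢48.

48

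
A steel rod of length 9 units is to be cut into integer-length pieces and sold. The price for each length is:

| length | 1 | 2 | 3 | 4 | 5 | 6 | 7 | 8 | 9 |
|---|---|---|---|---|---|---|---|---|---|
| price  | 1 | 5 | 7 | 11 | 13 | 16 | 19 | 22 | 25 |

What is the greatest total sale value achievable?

25

Consider every possible first cut. v[k] is the best of p[i]+v[k−i] over all sellable i≤k.
v[1] = 1
v[2] = 5
v[3] = 7
v[4] = 11
v[5] = 13
v[6] = 16  (first piece 2, then v[4]=11)
v[7] = 19
v[8] = 22  (first piece 4, then v[4]=11)
v[9] = 25
Best is to sell the whole 9-unit piece uncut for $25.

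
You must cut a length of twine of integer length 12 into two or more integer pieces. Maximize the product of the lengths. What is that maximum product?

81

Let g[k] be the best product for length k (with at least one cut). For each first piece i, the rest contributes max(k−i, g[k−i]).
Small cases: g[2]=1, g[3]=2, g[4]=4, g[5]=6, g[6]=9.
g[7] = 2×max(5,6) = 2×6 = 12
g[8] = 2×max(6,9) = 2×9 = 18
g[9] = 3×max(6,9) = 3×9 = 27
g[10] = 2×max(8,18) = 2×18 = 36
g[11] = 2×max(9,27) = 2×27 = 54
g[12] = 3×max(9,27) = 3×27 = 81
One optimal split: 3 + 3 + 3 + 3; product 3×3×3×3 = 81.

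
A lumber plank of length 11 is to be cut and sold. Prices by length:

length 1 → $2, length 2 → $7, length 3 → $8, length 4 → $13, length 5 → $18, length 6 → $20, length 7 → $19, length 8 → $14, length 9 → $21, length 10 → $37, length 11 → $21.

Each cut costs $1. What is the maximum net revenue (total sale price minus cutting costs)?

38

Consider every possible first cut. net[k] is the best of p[i]+net[k−i] over all sellable i≤k, charging 1 whenever i<k.
net[1] = 2
net[2] = max(2+2-1, 7+0) = 7
net[3] = max(2+7-1, 7+2-1, 8+0) = 8
net[4] = max(2+8-1, 7+7-1, 8+2-1, 13+0) = 13
net[5] = max(2+13-1, 7+8-1, 8+7-1, 13+2-1, 18+0) = 18
net[6] = max(2+18-1, 7+13-1, 8+8-1, 13+7-1, 18+2-1, 20+0) = 20
net[7] = max(2+20-1, 7+18-1, 8+13-1, …, 20+2-1, 19+0) = 24
net[8] = max(2+24-1, 7+20-1, 8+18-1, …, 19+2-1, 14+0) = 26
net[9] = max(2+26-1, 7+24-1, 8+20-1, …, 14+2-1, 21+0) = 30
net[10] = max(2+30-1, 7+26-1, 8+24-1, …, 21+2-1, 37+0) = 37
net[11] = max(2+37-1, 7+30-1, 8+26-1, …, 37+2-1, 21+0) = 38
One optimal plan: pieces 10 + 1 (1 cut) → $39 − $1 = $38.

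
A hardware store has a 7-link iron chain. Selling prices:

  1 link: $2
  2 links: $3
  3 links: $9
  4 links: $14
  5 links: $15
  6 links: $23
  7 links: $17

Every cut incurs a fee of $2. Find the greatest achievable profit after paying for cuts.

Build net[k] bottom-up: net[k] = max over allowed piece i of (p[i] + net[k−i]) − 2 per cut.
net[1] = 2
net[2] = max(2+2-2, 3+0) = 3
net[3] = max(2+3-2, 3+2-2, 9+0) = 9
net[4] = max(2+9-2, 3+3-2, 9+2-2, 14+0) = 14
net[5] = max(2+14-2, 3+9-2, 9+3-2, 14+2-2, 15+0) = 15
net[6] = max(2+15-2, 3+14-2, 9+9-2, 14+3-2, 15+2-2, 23+0) = 23
net[7] = max(2+23-2, 3+15-2, 9+14-2, …, 23+2-2, 17+0) = 23
One optimal plan: pieces 6 + 1 (1 cut) → $25 − $2 = $23.

23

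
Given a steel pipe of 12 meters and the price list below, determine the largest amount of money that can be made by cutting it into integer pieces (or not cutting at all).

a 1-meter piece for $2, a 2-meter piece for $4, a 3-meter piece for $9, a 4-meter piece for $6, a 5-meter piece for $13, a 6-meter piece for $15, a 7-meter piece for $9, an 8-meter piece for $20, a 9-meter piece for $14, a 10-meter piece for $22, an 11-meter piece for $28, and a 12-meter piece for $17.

36

Let r[k] be the best obtainable value from length k. For each k, try every first piece i and keep the best of price[i] + r[k−i].
r[1] = 2
r[2] = 4  (first piece 1, then r[1]=2)
r[3] = 9
r[4] = 11  (first piece 1, then r[3]=9)
r[5] = 13  (first piece 1, then r[4]=11)
r[6] = 18  (first piece 3, then r[3]=9)
r[7] = 20  (first piece 1, then r[6]=18)
r[8] = 22  (first piece 1, then r[7]=20)
r[9] = 27  (first piece 3, then r[6]=18)
r[10] = 29  (first piece 1, then r[9]=27)
r[11] = 31  (first piece 1, then r[10]=29)
r[12] = 36  (first piece 3, then r[9]=27)
One optimal cutting: 3 + 3 + 3 + 3 → $9 + $9 + $9 + $9 = $36.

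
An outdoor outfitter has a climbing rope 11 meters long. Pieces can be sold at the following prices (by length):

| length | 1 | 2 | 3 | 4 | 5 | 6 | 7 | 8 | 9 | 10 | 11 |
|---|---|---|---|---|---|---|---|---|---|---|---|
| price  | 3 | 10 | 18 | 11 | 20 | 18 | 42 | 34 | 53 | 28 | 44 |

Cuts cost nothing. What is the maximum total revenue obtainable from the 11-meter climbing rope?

Let R[k] be the best obtainable value from length k. For each k, try every first piece i and keep the best of price[i] + R[k−i].
R[1] = 3
R[2] = max(3+3, 10+0) = 10
R[3] = max(3+10, 10+3, 18+0) = 18
R[4] = max(3+18, 10+10, 18+3, 11+0) = 21
R[5] = max(3+21, 10+18, 18+10, 11+3, 20+0) = 28
R[6] = max(3+28, 10+21, 18+18, 11+10, 20+3, 18+0) = 36
R[7] = max(3+36, 10+28, 18+21, …, 18+3, 42+0) = 42
R[8] = max(3+42, 10+36, 18+28, …, 42+3, 34+0) = 46
R[9] = max(3+46, 10+42, 18+36, …, 34+3, 53+0) = 54
R[10] = max(3+54, 10+46, 18+42, …, 53+3, 28+0) = 60
R[11] = max(3+60, 10+54, 18+46, …, 28+3, 44+0) = 64
One optimal cutting: 3 + 3 + 3 + 2 → €18 + €18 + €18 + €10 = €64.

64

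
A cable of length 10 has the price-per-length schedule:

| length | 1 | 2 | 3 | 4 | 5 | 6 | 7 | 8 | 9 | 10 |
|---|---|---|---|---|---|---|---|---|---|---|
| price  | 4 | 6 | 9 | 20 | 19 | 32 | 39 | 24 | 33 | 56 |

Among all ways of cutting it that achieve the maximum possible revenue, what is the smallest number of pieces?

Consider every possible first cut. r[k] is the best of p[i]+r[k−i] over all sellable i≤k.
r[1] = 4
r[2] = 8  (first piece 1, then r[1]=4)
r[3] = 12  (first piece 1, then r[2]=8)
r[4] = 20
r[5] = 24  (first piece 1, then r[4]=20)
r[6] = 32
r[7] = 39
r[8] = 43  (first piece 1, then r[7]=39)
r[9] = 47  (first piece 1, then r[8]=43)
r[10] = 56
Maximum revenue is $56.
Now minimize piece count subject to staying optimal: for each k, pieces[k] = 1 + min over i with p[i]+r[k−i]=r[k] of pieces[k−i].
pieces[7] = 1
pieces[8] = 2
pieces[9] = 3
pieces[10] = 1

1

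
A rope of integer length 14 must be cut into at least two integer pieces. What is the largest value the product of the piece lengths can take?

162

Fill prod[k] for k=2..14: at each k try every first piece i and multiply by the better of (k−i) uncut or prod[k−i].
prod[2] = 1×max(1,0) = 1×1 = 1
prod[3] = max(1×2, 2×1) = 2
prod[4] = max(1×3, 2×2, 3×1) = 4
prod[5] = max(1×4, 2×3, 3×2, 4×1) = 6
prod[6] = max(1×6, 2×4, 3×3, 4×2, 5×1) = 9
prod[7] = max(1×9, 2×6, 3×4, 4×3, 5×2, 6×1) = 12
prod[8] = max(1×12, 2×9, 3×6, …, 6×2, 7×1) = 18
prod[9] = max(1×18, 2×12, 3×9, …, 7×2, 8×1) = 27
prod[10] = max(1×27, 2×18, 3×12, …, 8×2, 9×1) = 36
prod[11] = max(1×36, 2×27, 3×18, …, 9×2, 10×1) = 54
prod[12] = max(1×54, 2×36, 3×27, …, 10×2, 11×1) = 81
prod[13] = max(1×81, 2×54, 3×36, …, 11×2, 12×1) = 108
prod[14] = max(1×108, 2×81, 3×54, …, 12×2, 13×1) = 162
One optimal split: 3 + 3 + 3 + 3 + 2; product 3×3×3×3×2 = 162.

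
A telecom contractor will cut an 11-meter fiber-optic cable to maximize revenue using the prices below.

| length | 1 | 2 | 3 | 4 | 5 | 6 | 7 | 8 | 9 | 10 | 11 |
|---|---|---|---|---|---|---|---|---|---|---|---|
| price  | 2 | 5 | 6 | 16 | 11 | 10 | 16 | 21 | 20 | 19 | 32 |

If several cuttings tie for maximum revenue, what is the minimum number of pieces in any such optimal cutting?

4

Let r[k] be the best obtainable value from length k. For each k, try every first piece i and keep the best of price[i] + r[k−i].
r[1] = 2
r[2] = max(2+2, 5+0) = 5
r[3] = max(2+5, 5+2, 6+0) = 7
r[4] = max(2+7, 5+5, 6+2, 16+0) = 16
r[5] = max(2+16, 5+7, 6+5, 16+2, 11+0) = 18
r[6] = max(2+18, 5+16, 6+7, 16+5, 11+2, 10+0) = 21
r[7] = max(2+21, 5+18, 6+16, …, 10+2, 16+0) = 23
r[8] = max(2+23, 5+21, 6+18, …, 16+2, 21+0) = 32
r[9] = max(2+32, 5+23, 6+21, …, 21+2, 20+0) = 34
r[10] = max(2+34, 5+32, 6+23, …, 20+2, 19+0) = 37
r[11] = max(2+37, 5+34, 6+32, …, 19+2, 32+0) = 39
Maximum revenue is $39.
Now minimize piece count subject to staying optimal: for each k, pieces[k] = 1 + min over i with p[i]+r[k−i]=r[k] of pieces[k−i].
pieces[8] = 2
pieces[9] = 3
pieces[10] = 3
pieces[11] = 4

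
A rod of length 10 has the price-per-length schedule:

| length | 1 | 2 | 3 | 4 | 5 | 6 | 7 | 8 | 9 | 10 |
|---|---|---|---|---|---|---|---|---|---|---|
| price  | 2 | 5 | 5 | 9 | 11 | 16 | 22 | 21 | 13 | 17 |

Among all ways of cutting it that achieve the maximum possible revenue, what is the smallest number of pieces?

Consider every possible first cut. r[k] is the best of p[i]+r[k−i] over all sellable i≤k.
r[1] = 2
r[2] = max(2+2, 5+0) = 5
r[3] = max(2+5, 5+2, 5+0) = 7
r[4] = max(2+7, 5+5, 5+2, 9+0) = 10
r[5] = max(2+10, 5+7, 5+5, 9+2, 11+0) = 12
r[6] = max(2+12, 5+10, 5+7, 9+5, 11+2, 16+0) = 16
r[7] = max(2+16, 5+12, 5+10, …, 16+2, 22+0) = 22
r[8] = max(2+22, 5+16, 5+12, …, 22+2, 21+0) = 24
r[9] = max(2+24, 5+22, 5+16, …, 21+2, 13+0) = 27
r[10] = max(2+27, 5+24, 5+22, …, 13+2, 17+0) = 29
Maximum revenue is €29.
Now minimize piece count subject to staying optimal: for each k, pieces[k] = 1 + min over i with p[i]+r[k−i]=r[k] of pieces[k−i].
pieces[7] = 1
pieces[8] = 2
pieces[9] = 2
pieces[10] = 3

3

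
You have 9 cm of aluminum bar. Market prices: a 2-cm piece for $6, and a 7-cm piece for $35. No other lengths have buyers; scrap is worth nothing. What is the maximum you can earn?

41

Let best[k] be the best obtainable value from length k. For each k, try every first piece i and keep the best of price[i] + best[k−i].
best[1] = 0
best[2] = 6
best[3] = 6
best[4] = 12  (first piece 2, then best[2]=6)
best[5] = 12
best[6] = 18  (first piece 2, then best[4]=12)
best[7] = max(6+12, 35+0) = 35
best[8] = max(6+18, 35+0) = 35
best[9] = max(6+35, 35+6) = 41
One optimal cutting: 7 + 2 → $41.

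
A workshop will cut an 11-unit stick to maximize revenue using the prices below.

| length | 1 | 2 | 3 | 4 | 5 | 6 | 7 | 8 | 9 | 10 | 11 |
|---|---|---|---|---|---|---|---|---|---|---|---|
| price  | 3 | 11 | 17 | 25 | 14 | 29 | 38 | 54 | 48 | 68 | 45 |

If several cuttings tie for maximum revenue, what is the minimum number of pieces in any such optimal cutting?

2

Let r[k] be the best obtainable value from length k. For each k, try every first piece i and keep the best of price[i] + r[k−i].
r[1] = 3
r[2] = 11
r[3] = 17
r[4] = 25
r[5] = 28  (first piece 1, then r[4]=25)
r[6] = 36  (first piece 2, then r[4]=25)
r[7] = 42  (first piece 3, then r[4]=25)
r[8] = 54
r[9] = 57  (first piece 1, then r[8]=54)
r[10] = 68
r[11] = 71  (first piece 1, then r[10]=68)
Maximum revenue is €71.
Now minimize piece count subject to staying optimal: for each k, pieces[k] = 1 + min over i with p[i]+r[k−i]=r[k] of pieces[k−i].
pieces[8] = 1
pieces[9] = 2
pieces[10] = 1
pieces[11] = 2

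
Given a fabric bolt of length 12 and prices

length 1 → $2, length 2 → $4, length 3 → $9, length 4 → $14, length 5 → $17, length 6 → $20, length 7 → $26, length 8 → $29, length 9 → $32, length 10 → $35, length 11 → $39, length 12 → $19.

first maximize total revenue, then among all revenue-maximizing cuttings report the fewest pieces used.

Build r[k] bottom-up: r[k] = max over allowed piece i of (p[i] + r[k−i]).
r[1] = 2
r[2] = max(2+2, 4+0) = 4
r[3] = max(2+4, 4+2, 9+0) = 9
r[4] = max(2+9, 4+4, 9+2, 14+0) = 14
r[5] = max(2+14, 4+9, 9+4, 14+2, 17+0) = 17
r[6] = max(2+17, 4+14, 9+9, 14+4, 17+2, 20+0) = 20
r[7] = max(2+20, 4+17, 9+14, …, 20+2, 26+0) = 26
r[8] = max(2+26, 4+20, 9+17, …, 26+2, 29+0) = 29
r[9] = max(2+29, 4+26, 9+20, …, 29+2, 32+0) = 32
r[10] = max(2+32, 4+29, 9+26, …, 32+2, 35+0) = 35
r[11] = max(2+35, 4+32, 9+29, …, 35+2, 39+0) = 40
r[12] = max(2+40, 4+35, 9+32, …, 39+2, 19+0) = 43
Maximum revenue is $43.
Now minimize piece count subject to staying optimal: for each k, pieces[k] = 1 + min over i with p[i]+r[k−i]=r[k] of pieces[k−i].
pieces[9] = 1
pieces[10] = 1
pieces[11] = 2
pieces[12] = 2

2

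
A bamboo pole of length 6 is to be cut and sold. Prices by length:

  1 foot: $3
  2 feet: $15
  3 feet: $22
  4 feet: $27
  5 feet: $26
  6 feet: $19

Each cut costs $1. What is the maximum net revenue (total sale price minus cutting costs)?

43

Let v[k] be the best obtainable value from length k. For each k, try every first piece i and keep the best of price[i] + v[k−i] minus the 1 cut fee when i<k.
v[1] = 3
v[2] = max(3+3-1, 15+0) = 15
v[3] = max(3+15-1, 15+3-1, 22+0) = 22
v[4] = max(3+22-1, 15+15-1, 22+3-1, 27+0) = 29
v[5] = max(3+29-1, 15+22-1, 22+15-1, 27+3-1, 26+0) = 36
v[6] = max(3+36-1, 15+29-1, 22+22-1, 27+15-1, 26+3-1, 19+0) = 43
One optimal plan: pieces 2 + 2 + 2 (2 cuts) → $45 − $2 = $43.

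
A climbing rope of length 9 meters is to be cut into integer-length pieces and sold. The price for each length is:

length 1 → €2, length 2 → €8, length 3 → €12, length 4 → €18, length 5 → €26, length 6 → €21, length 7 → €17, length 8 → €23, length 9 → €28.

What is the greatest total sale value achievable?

44

Let r[k] be the best obtainable value from length k. For each k, try every first piece i and keep the best of price[i] + r[k−i].
r[1] = 2
r[2] = 8
r[3] = 12
r[4] = 18
r[5] = 26
r[6] = 28  (first piece 1, then r[5]=26)
r[7] = 34  (first piece 2, then r[5]=26)
r[8] = 38  (first piece 3, then r[5]=26)
r[9] = 44  (first piece 4, then r[5]=26)
One optimal cutting: 5 + 4 → €26 + €18 = €44.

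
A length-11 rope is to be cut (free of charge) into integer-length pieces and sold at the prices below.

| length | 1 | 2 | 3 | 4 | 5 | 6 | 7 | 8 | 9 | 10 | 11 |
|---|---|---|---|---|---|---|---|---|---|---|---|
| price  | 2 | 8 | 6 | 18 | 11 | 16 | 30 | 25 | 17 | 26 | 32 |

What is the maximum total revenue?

48

Consider every possible first cut. R[k] is the best of p[i]+R[k−i] over all sellable i≤k.
R[1] = 2
R[2] = 8
R[3] = 10  (first piece 1, then R[2]=8)
R[4] = 18
R[5] = 20  (first piece 1, then R[4]=18)
R[6] = 26  (first piece 2, then R[4]=18)
R[7] = 30
R[8] = 36  (first piece 4, then R[4]=18)
R[9] = 38  (first piece 1, then R[8]=36)
R[10] = 44  (first piece 2, then R[8]=36)
R[11] = 48  (first piece 4, then R[7]=30)
One optimal cutting: 7 + 4 → €30 + €18 = €48.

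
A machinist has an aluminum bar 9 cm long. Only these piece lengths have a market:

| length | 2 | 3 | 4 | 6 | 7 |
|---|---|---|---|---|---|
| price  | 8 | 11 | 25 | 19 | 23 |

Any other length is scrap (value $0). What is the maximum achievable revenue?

50

Let r[k] be the best obtainable value from length k. For each k, try every first piece i and keep the best of price[i] + r[k−i].
r[1] = 0
r[2] = 8
r[3] = max(8+0, 11+0) = 11
r[4] = max(8+8, 11+0, 25+0) = 25
r[5] = max(8+11, 11+8, 25+0) = 25
r[6] = max(8+25, 11+11, 25+8, 19+0) = 33
r[7] = max(8+25, 11+25, 25+11, 19+0, 23+0) = 36
r[8] = max(8+33, 11+25, 25+25, 19+8, 23+0) = 50
r[9] = max(8+36, 11+33, 25+25, 19+11, 23+8) = 50
One optimal cutting: pieces 4 + 4 with 1 cm of scrap → $50.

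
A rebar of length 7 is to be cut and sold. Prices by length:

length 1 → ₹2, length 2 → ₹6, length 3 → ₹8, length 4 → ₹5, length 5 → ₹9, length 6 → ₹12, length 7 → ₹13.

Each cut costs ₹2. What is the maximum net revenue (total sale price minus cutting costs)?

Consider every possible first cut. r[k] is the best of p[i]+r[k−i] over all sellable i≤k, charging 2 whenever i<k.
r[1] = 2
r[2] = max(2+2-2, 6+0) = 6
r[3] = max(2+6-2, 6+2-2, 8+0) = 8
r[4] = max(2+8-2, 6+6-2, 8+2-2, 5+0) = 10
r[5] = max(2+10-2, 6+8-2, 8+6-2, 5+2-2, 9+0) = 12
r[6] = max(2+12-2, 6+10-2, 8+8-2, 5+6-2, 9+2-2, 12+0) = 14
r[7] = max(2+14-2, 6+12-2, 8+10-2, …, 12+2-2, 13+0) = 16
One optimal plan: pieces 3 + 2 + 2 (2 cuts) → ₹20 − ₹4 = ₹16.

16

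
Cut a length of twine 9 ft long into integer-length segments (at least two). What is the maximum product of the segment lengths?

27

Define f[k] = max over 1≤i<k of i · max(k−i, f[k−i]); the inner max lets the remainder stay uncut if that's better.
Small cases: f[2]=1, f[3]=2.
f[4] = max(1×3, 2×2, 3×1) = 4
f[5] = max(1×4, 2×3, 3×2, 4×1) = 6
f[6] = max(1×6, 2×4, 3×3, 4×2, 5×1) = 9
f[7] = max(1×9, 2×6, 3×4, 4×3, 5×2, 6×1) = 12
f[8] = max(1×12, 2×9, 3×6, …, 6×2, 7×1) = 18
f[9] = max(1×18, 2×12, 3×9, …, 7×2, 8×1) = 27
One optimal split: 3 + 3 + 3; product 3×3×3 = 27.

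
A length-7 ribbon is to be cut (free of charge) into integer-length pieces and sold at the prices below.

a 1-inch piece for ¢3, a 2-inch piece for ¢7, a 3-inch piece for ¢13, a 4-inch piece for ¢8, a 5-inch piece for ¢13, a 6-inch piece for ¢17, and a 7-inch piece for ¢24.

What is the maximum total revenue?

Build v[k] bottom-up: v[k] = max over allowed piece i of (p[i] + v[k−i]).
v[1] = 3
v[2] = max(3+3, 7+0) = 7
v[3] = max(3+7, 7+3, 13+0) = 13
v[4] = max(3+13, 7+7, 13+3, 8+0) = 16
v[5] = max(3+16, 7+13, 13+7, 8+3, 13+0) = 20
v[6] = max(3+20, 7+16, 13+13, 8+7, 13+3, 17+0) = 26
v[7] = max(3+26, 7+20, 13+16, …, 17+3, 24+0) = 29
One optimal cutting: 3 + 3 + 1 → ¢13 + ¢13 + ¢3 = ¢29.

29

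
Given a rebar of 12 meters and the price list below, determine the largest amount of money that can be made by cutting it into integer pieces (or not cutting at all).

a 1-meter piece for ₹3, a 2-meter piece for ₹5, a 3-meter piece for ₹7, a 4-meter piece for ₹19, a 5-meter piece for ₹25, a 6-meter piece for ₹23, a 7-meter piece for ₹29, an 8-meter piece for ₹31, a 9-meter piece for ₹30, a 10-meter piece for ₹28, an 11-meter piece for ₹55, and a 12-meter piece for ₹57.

58

Build best[k] bottom-up: best[k] = max over allowed piece i of (p[i] + best[k−i]).
best[1] = 3
best[2] = 6  (first piece 1, then best[1]=3)
best[3] = 9  (first piece 1, then best[2]=6)
best[4] = 19
best[5] = 25
best[6] = 28  (first piece 1, then best[5]=25)
best[7] = 31  (first piece 1, then best[6]=28)
best[8] = 38  (first piece 4, then best[4]=19)
best[9] = 44  (first piece 4, then best[5]=25)
best[10] = 50  (first piece 5, then best[5]=25)
best[11] = 55
best[12] = 58  (first piece 1, then best[11]=55)
One optimal cutting: 11 + 1 → ₹55 + ₹3 = ₹58.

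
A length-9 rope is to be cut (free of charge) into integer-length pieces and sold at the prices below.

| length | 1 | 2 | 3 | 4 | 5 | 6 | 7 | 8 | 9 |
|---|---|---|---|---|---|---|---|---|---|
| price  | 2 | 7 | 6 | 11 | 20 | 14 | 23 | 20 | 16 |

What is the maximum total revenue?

Build v[k] bottom-up: v[k] = max over allowed piece i of (p[i] + v[k−i]).
v[1] = 2
v[2] = max(2+2, 7+0) = 7
v[3] = max(2+7, 7+2, 6+0) = 9
v[4] = max(2+9, 7+7, 6+2, 11+0) = 14
v[5] = max(2+14, 7+9, 6+7, 11+2, 20+0) = 20
v[6] = max(2+20, 7+14, 6+9, 11+7, 20+2, 14+0) = 22
v[7] = max(2+22, 7+20, 6+14, …, 14+2, 23+0) = 27
v[8] = max(2+27, 7+22, 6+20, …, 23+2, 20+0) = 29
v[9] = max(2+29, 7+27, 6+22, …, 20+2, 16+0) = 34
One optimal cutting: 5 + 2 + 2 → €20 + €7 + €7 = €34.

34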